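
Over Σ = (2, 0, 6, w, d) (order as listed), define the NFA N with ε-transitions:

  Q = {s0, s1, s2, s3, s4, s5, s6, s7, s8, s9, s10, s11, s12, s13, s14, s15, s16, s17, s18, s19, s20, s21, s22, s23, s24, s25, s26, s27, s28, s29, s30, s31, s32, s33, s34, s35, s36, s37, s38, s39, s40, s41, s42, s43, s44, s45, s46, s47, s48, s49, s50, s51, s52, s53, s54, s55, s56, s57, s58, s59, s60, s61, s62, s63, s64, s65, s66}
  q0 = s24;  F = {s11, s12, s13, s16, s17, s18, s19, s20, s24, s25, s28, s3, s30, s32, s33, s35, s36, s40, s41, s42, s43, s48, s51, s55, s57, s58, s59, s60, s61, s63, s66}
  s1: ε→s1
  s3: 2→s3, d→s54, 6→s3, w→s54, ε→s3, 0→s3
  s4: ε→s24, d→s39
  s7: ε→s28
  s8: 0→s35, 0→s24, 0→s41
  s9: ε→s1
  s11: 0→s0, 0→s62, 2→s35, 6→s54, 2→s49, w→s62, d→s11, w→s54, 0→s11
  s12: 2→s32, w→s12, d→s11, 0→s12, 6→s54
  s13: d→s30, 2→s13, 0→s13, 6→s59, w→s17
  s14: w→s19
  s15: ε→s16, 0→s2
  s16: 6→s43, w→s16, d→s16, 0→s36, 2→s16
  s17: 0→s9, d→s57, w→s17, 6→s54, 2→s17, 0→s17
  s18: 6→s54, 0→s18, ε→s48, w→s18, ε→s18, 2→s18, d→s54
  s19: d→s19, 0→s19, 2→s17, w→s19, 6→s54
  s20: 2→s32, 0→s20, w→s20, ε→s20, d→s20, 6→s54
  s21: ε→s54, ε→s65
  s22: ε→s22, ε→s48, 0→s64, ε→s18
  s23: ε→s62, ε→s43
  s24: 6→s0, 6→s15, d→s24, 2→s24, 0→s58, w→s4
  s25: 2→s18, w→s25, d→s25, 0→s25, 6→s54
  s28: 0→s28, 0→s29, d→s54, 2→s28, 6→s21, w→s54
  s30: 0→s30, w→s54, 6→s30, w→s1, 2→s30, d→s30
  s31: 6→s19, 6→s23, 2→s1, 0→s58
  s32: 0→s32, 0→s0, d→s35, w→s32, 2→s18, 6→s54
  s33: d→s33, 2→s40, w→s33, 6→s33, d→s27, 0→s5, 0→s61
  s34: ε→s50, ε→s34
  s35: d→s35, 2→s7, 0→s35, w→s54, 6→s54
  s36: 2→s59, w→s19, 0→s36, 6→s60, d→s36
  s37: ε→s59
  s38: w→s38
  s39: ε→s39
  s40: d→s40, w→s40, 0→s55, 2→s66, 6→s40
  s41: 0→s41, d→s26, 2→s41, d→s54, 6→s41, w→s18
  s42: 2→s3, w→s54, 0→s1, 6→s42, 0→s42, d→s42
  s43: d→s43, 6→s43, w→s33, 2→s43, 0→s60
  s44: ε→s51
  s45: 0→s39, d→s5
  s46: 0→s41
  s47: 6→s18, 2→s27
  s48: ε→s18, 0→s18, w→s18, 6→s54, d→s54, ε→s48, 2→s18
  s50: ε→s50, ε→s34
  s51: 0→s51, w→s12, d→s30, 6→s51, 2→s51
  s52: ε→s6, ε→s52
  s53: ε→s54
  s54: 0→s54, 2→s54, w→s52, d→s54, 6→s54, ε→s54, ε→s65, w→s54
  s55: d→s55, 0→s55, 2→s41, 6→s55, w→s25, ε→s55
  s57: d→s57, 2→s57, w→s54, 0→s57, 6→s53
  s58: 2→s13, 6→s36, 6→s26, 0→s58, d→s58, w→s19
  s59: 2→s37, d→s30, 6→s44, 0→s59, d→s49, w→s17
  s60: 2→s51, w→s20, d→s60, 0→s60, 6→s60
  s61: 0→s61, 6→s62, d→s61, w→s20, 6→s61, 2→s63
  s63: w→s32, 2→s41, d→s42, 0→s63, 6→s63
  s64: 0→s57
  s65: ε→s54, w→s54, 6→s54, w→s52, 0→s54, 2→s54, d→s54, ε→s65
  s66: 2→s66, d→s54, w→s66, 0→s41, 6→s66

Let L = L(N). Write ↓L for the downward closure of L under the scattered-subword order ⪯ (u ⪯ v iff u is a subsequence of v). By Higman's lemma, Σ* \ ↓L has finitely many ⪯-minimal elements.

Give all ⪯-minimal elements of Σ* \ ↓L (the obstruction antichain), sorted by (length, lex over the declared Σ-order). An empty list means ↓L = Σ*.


A = [0w6, 02dw, 66w22d].

|Q|=67, |F|=31, |δ|=234 (33 ε).
min D↑ (31 st, q0=0, F={11}): 0:2→0,0→1,6→2,w→0,d→0 1:2→3,0→1,6→4,w→5,d→1 2:2→2,0→4,6→6,w→2,d→2 3:2→3,0→3,6→7,w→8,d→9 4:2→7,0→4,6→10,w→5,d→4 5:2→8,0→5,6→11,w→5,d→5 6:2→6,0→10,6→6,w→12,d→6 7:2→7,0→7,6→13,w→8,d→9 8:2→8,0→8,6→11,w→8,d→14 9:2→9,0→9,6→9,w→11,d→9 10:2→13,0→10,6→10,w→15,d→10 11:2→11,0→11,6→11,w→11,d→11 12:2→16,0→17,6→12,w→12,d→12 13:2→13,0→13,6→13,w→18,d→9 14:2→14,0→14,6→11,w→11,d→14 15:2→19,0→15,6→11,w→15,d→15 16:2→20,0→21,6→16,w→16,d→16 17:2→22,0→17,6→17,w→15,d→17 18:2→19,0→18,6→11,w→18,d→23 19:2→24,0→19,6→11,w→19,d→25 20:2→20,0→26,6→20,w→20,d→11 21:2→26,0→21,6→21,w→27,d→21 22:2→26,0→22,6→22,w→19,d→28 23:2→25,0→23,6→11,w→11,d→23 24:2→24,0→24,6→11,w→24,d→11 25:2→29,0→25,6→11,w→11,d→25 26:2→26,0→26,6→26,w→24,d→11 27:2→24,0→27,6→11,w→27,d→27 28:2→30,0→28,6→28,w→11,d→28 29:2→29,0→29,6→11,w→11,d→11 30:2→30,0→30,6→30,w→11,d→11 [Hopcroft].
'0w6': N↓-sim [53, 43, 25, 6] end={s21,s52,s53,s54,s6,s65} — reject; 3/3 single-dels accept.
'02dw': N↓-sim [53, 43, 33, 20, 6] end={s1,s52,s54,s6,s62,s65} ∉↓L; 4/4 del acc.
'66w22d': N↓-sim [53, 48, 38, 32, 24, 14, 5] end={s26,s52,s54,s6,s65} ∉↓L; 6/6 deletions ∈↓L.
3 obstructions.


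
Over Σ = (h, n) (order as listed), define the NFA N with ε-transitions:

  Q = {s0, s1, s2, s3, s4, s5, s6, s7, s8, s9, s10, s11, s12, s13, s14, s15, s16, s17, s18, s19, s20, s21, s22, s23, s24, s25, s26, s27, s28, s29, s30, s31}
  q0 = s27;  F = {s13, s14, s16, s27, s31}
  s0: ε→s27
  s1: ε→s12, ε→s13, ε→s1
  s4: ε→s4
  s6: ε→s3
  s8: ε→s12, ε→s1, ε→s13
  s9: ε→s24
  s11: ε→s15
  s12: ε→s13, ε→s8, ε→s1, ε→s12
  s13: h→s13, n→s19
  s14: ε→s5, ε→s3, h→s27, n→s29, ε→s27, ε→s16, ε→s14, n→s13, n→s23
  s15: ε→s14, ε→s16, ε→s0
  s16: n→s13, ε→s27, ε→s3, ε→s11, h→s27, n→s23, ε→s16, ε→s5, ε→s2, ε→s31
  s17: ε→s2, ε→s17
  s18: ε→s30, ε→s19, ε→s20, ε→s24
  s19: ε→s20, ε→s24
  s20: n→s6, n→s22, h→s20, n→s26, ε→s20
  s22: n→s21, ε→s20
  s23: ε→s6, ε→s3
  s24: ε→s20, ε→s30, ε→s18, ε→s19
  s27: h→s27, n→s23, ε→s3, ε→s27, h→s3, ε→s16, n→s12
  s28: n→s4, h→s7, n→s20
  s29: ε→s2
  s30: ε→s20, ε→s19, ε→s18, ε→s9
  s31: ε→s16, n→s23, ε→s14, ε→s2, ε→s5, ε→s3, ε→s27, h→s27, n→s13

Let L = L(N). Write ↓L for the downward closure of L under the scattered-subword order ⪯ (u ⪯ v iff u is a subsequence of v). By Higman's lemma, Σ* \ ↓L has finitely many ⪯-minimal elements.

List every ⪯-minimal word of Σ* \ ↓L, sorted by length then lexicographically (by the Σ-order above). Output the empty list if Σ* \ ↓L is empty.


|Q|=32, |F|=5, |δ|=84 (60 ε).
min D↑ (3 st, q0=0, F={2}): 0:h→0,n→1 1:h→1,n→2 2:h→2,n→2.
'nn': run [26, 18, 11] end={s18,s19,s20,s21,s22,s24,s26,s3,s30,s6,s9} ∉↓L; 2/2 deletions ∈↓L.
1 obstructions.

A = [nn].


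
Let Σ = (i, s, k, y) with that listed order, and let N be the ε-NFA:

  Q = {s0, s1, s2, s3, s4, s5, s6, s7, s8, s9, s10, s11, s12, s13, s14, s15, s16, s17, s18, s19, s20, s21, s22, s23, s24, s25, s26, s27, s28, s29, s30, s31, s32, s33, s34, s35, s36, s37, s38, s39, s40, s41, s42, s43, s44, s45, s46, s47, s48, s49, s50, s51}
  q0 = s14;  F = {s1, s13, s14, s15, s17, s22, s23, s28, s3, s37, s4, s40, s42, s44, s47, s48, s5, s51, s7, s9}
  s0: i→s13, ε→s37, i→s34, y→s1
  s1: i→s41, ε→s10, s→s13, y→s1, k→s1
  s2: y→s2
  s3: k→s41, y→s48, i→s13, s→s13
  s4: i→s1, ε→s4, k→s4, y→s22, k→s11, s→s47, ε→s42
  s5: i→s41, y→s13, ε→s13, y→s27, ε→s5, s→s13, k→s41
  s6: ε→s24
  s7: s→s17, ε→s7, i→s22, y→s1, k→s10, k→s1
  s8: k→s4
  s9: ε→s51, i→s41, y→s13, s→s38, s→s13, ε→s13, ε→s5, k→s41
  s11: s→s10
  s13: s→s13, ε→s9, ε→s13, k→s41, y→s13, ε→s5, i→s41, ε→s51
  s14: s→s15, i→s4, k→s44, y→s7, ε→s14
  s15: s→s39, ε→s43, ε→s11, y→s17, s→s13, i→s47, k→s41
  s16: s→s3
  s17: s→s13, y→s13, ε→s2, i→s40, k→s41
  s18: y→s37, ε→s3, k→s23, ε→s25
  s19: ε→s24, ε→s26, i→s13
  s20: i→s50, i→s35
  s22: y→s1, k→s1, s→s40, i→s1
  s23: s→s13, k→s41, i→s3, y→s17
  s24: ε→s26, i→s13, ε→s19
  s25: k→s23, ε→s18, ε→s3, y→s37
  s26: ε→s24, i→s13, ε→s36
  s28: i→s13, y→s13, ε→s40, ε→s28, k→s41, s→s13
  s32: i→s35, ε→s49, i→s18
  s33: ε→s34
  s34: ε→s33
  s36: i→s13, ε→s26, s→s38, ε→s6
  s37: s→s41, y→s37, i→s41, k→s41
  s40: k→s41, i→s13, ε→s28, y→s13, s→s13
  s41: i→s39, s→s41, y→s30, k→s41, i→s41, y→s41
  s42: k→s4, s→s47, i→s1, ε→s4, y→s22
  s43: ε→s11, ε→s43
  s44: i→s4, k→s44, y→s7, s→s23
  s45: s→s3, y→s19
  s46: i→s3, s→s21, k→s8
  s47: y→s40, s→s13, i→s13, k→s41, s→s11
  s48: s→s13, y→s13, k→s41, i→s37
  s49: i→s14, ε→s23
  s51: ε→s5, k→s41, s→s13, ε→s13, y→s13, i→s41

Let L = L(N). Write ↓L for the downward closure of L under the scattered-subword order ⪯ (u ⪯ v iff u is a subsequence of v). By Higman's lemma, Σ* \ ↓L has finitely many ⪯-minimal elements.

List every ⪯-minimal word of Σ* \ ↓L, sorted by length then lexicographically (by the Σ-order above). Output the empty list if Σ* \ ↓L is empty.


A = [sk, iii, ssi, yki, yyi, ksiyis].

|Q|=52, |F|=20, |δ|=161 (43 ε).
min D↑ (16 st, q0=0, F={9}): 0:i→1,s→2,k→3,y→4 1:i→5,s→6,k→1,y→7 2:i→6,s→8,k→9,y→10 3:i→1,s→11,k→3,y→4 4:i→7,s→10,k→5,y→5 5:i→9,s→8,k→5,y→5 6:i→8,s→8,k→9,y→12 7:i→5,s→12,k→5,y→5 8:i→9,s→8,k→9,y→8 9:i→9,s→9,k→9,y→9 10:i→12,s→8,k→9,y→8 11:i→13,s→8,k→9,y→10 12:i→8,s→8,k→9,y→8 13:i→8,s→8,k→9,y→14 14:i→15,s→8,k→9,y→8 15:i→9,s→9,k→9,y→15 (ε-aug+det+¬).
'sk': run [29, 22, 3] end={s30,s39,s41} ∉↓L; 2/2 deletions ∈↓L.
'iii': run [29, 21, 12, 3] end={s30,s39,s41} rej; 3/3 single-dels accept.
'ssi': run [29, 22, 11, 3] end={s30,s39,s41} rej; 3/3 deletions ∈↓L.
'yki': |S_i|=[29, 19, 11, 3] end={s30,s39,s41} — reject; 3/3 del acc.
'yyi': run [29, 19, 13, 3] end={s30,s39,s41} ∉↓L; 3/3 single-dels accept.
'ksiyis': N↓-sim [29, 26, 20, 14, 11, 4, 3] end={s30,s39,s41} ∉↓L; 6/6 deletions ∈↓L.
6 words, ⪯-incomp.


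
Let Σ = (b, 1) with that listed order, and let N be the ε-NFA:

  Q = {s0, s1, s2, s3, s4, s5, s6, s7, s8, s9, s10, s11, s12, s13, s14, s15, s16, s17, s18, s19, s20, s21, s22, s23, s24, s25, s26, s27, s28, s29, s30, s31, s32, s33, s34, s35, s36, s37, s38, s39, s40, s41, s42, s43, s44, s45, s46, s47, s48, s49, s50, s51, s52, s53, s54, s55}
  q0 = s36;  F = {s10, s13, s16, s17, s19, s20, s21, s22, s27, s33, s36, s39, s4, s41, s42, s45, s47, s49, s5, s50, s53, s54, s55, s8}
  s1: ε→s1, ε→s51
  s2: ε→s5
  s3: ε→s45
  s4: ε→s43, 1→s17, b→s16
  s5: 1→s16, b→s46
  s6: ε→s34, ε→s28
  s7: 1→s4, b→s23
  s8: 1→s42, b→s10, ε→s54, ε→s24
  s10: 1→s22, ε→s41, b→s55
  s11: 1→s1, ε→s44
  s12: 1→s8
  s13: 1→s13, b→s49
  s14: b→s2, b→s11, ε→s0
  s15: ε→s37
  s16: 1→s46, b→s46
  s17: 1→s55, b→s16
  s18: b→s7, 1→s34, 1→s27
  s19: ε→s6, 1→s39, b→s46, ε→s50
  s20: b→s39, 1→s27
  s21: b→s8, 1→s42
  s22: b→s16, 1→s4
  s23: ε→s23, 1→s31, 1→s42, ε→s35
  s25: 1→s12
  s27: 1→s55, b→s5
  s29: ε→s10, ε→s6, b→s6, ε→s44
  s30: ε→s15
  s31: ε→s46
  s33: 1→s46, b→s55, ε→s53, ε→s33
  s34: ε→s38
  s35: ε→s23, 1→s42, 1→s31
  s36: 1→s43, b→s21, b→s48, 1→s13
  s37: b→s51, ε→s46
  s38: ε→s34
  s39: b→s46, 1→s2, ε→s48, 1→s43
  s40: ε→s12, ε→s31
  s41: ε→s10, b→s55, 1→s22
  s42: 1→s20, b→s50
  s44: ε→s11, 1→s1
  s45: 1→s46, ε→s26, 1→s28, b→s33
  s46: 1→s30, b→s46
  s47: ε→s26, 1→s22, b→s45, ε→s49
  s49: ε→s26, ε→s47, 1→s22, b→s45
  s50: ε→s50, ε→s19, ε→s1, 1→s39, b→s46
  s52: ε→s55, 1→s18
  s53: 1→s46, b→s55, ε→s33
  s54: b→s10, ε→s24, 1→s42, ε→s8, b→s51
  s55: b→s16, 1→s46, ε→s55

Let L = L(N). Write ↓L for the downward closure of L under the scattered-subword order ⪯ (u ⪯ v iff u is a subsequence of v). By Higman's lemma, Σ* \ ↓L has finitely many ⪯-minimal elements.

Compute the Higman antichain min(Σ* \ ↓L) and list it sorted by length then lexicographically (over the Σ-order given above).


|Q|=56, |F|=24, |δ|=119 (46 ε).
min D↑ (20 st, q0=0, F={12}): 0:b→1,1→2 1:b→3,1→4 2:b→5,1→2 3:b→6,1→4 4:b→7,1→8 5:b→9,1→10 6:b→11,1→10 7:b→12,1→13 8:b→13,1→14 9:b→15,1→12 10:b→16,1→17 11:b→16,1→12 12:b→12,1→12 13:b→12,1→18 14:b→18,1→11 15:b→11,1→12 16:b→12,1→12 17:b→16,1→19 18:b→12,1→16 19:b→16,1→11 [Hopcroft].
'b1bb': run [39, 37, 25, 18, 5] end={s15,s30,s37,s46,s51} ∉↓L; 4/4 single-dels accept.
'1bb1': N↓-sim [39, 32, 28, 12, 6] end={s15,s28,s30,s37,s46,s51} rej; 4/4 deletions ∈↓L.
'bbbb1': |S_i|=[39, 37, 34, 26, 7, 5] end={s15,s30,s37,s46,s51} ∉↓L; 5/5 deletions ∈↓L.
'bbbbbb': run [39, 37, 34, 26, 7, 6, 5] end={s15,s30,s37,s46,s51} ∉↓L; 6/6 single-dels accept.
'b11111': |S_i|=[39, 37, 25, 16, 12, 7, 5] end={s15,s30,s37,s46,s51} — reject; 6/6 single-dels accept.
5 minimals (antichain).

A = [b1bb, 1bb1, bbbb1, bbbbbb, b11111].


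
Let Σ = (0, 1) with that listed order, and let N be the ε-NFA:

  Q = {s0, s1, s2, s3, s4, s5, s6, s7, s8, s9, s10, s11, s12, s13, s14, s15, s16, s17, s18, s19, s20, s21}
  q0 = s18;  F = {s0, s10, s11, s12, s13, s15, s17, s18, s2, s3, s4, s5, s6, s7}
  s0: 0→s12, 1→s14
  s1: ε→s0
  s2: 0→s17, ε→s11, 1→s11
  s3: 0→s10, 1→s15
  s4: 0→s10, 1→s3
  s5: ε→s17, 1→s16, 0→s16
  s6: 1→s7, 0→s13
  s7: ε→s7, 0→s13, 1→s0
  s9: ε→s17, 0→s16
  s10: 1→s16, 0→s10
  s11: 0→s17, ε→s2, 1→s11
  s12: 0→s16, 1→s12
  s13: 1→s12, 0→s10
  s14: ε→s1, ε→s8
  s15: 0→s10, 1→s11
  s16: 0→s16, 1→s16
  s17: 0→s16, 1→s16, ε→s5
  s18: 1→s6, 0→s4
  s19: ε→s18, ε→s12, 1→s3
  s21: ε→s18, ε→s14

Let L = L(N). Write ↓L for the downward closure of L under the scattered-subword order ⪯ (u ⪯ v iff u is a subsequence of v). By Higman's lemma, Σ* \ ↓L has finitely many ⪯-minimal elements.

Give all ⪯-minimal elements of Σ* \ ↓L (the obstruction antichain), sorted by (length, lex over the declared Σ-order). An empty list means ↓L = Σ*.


min(Σ*\↓L) = [001, 1010, 11100].

|Q|=22, |F|=14, |δ|=45 (13 ε).
min D↑ (13 st, q0=0, F={7}): 0:0→1,1→2 1:0→3,1→4 2:0→5,1→6 3:0→3,1→7 4:0→3,1→8 5:0→3,1→9 6:0→5,1→10 7:0→7,1→7 8:0→3,1→11 9:0→7,1→9 10:0→9,1→10 11:0→12,1→11 12:0→7,1→7 [Hopcroft].
'001': N↓-sim [18, 11, 4, 1] end={s16} ∉↓L; 3/3 del acc.
'1010': |S_i|=[18, 16, 6, 2, 1] end={s16} ∉↓L; 4/4 single-dels accept.
'11100': run [18, 16, 14, 10, 4, 1] end={s16} rej; 5/5 deletions ∈↓L.
3 minimals (antichain).


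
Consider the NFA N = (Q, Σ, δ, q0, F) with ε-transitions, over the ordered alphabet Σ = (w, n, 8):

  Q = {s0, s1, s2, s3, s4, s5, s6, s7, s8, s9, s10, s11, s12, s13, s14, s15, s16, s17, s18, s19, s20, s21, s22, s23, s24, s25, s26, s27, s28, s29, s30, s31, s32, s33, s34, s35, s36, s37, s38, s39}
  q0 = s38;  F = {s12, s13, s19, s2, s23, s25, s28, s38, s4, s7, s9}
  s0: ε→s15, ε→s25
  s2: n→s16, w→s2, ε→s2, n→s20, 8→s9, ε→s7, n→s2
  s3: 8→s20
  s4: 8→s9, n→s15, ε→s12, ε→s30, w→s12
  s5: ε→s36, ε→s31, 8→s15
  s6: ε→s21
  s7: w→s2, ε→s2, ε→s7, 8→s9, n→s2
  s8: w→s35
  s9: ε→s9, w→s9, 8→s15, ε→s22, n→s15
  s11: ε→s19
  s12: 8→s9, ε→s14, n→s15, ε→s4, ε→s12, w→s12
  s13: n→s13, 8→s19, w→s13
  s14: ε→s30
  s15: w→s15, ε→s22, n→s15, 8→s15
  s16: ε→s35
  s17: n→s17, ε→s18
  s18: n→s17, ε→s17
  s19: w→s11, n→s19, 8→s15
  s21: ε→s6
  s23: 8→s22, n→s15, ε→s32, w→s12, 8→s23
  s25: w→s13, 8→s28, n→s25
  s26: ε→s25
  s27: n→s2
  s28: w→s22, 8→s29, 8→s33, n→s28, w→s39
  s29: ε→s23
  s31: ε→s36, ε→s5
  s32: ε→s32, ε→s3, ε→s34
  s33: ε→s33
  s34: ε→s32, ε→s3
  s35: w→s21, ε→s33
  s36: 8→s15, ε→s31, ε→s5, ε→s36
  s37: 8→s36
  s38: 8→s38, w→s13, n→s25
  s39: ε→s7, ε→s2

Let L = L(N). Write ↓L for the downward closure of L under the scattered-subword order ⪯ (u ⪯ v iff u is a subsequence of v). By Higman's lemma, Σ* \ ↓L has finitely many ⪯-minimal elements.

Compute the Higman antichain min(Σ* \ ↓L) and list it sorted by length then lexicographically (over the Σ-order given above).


min(Σ*\↓L) = [w88, n88n].

|Q|=40, |F|=11, |δ|=90 (40 ε).
min D↑ (10 st, q0=0, F={5}): 0:w→1,n→2,8→0 1:w→1,n→1,8→3 2:w→1,n→2,8→4 3:w→3,n→3,8→5 4:w→6,n→4,8→7 5:w→5,n→5,8→5 6:w→6,n→6,8→8 7:w→9,n→5,8→7 8:w→8,n→5,8→5 9:w→9,n→5,8→8.
'w88': |S_i|=[27, 19, 5, 2] end={s15,s22} — reject; 3/3 single-dels accept.
'n88n': |S_i|=[27, 26, 24, 14, 2] end={s15,s22} — reject; 4/4 deletions ∈↓L.
2 minimals (antichain).


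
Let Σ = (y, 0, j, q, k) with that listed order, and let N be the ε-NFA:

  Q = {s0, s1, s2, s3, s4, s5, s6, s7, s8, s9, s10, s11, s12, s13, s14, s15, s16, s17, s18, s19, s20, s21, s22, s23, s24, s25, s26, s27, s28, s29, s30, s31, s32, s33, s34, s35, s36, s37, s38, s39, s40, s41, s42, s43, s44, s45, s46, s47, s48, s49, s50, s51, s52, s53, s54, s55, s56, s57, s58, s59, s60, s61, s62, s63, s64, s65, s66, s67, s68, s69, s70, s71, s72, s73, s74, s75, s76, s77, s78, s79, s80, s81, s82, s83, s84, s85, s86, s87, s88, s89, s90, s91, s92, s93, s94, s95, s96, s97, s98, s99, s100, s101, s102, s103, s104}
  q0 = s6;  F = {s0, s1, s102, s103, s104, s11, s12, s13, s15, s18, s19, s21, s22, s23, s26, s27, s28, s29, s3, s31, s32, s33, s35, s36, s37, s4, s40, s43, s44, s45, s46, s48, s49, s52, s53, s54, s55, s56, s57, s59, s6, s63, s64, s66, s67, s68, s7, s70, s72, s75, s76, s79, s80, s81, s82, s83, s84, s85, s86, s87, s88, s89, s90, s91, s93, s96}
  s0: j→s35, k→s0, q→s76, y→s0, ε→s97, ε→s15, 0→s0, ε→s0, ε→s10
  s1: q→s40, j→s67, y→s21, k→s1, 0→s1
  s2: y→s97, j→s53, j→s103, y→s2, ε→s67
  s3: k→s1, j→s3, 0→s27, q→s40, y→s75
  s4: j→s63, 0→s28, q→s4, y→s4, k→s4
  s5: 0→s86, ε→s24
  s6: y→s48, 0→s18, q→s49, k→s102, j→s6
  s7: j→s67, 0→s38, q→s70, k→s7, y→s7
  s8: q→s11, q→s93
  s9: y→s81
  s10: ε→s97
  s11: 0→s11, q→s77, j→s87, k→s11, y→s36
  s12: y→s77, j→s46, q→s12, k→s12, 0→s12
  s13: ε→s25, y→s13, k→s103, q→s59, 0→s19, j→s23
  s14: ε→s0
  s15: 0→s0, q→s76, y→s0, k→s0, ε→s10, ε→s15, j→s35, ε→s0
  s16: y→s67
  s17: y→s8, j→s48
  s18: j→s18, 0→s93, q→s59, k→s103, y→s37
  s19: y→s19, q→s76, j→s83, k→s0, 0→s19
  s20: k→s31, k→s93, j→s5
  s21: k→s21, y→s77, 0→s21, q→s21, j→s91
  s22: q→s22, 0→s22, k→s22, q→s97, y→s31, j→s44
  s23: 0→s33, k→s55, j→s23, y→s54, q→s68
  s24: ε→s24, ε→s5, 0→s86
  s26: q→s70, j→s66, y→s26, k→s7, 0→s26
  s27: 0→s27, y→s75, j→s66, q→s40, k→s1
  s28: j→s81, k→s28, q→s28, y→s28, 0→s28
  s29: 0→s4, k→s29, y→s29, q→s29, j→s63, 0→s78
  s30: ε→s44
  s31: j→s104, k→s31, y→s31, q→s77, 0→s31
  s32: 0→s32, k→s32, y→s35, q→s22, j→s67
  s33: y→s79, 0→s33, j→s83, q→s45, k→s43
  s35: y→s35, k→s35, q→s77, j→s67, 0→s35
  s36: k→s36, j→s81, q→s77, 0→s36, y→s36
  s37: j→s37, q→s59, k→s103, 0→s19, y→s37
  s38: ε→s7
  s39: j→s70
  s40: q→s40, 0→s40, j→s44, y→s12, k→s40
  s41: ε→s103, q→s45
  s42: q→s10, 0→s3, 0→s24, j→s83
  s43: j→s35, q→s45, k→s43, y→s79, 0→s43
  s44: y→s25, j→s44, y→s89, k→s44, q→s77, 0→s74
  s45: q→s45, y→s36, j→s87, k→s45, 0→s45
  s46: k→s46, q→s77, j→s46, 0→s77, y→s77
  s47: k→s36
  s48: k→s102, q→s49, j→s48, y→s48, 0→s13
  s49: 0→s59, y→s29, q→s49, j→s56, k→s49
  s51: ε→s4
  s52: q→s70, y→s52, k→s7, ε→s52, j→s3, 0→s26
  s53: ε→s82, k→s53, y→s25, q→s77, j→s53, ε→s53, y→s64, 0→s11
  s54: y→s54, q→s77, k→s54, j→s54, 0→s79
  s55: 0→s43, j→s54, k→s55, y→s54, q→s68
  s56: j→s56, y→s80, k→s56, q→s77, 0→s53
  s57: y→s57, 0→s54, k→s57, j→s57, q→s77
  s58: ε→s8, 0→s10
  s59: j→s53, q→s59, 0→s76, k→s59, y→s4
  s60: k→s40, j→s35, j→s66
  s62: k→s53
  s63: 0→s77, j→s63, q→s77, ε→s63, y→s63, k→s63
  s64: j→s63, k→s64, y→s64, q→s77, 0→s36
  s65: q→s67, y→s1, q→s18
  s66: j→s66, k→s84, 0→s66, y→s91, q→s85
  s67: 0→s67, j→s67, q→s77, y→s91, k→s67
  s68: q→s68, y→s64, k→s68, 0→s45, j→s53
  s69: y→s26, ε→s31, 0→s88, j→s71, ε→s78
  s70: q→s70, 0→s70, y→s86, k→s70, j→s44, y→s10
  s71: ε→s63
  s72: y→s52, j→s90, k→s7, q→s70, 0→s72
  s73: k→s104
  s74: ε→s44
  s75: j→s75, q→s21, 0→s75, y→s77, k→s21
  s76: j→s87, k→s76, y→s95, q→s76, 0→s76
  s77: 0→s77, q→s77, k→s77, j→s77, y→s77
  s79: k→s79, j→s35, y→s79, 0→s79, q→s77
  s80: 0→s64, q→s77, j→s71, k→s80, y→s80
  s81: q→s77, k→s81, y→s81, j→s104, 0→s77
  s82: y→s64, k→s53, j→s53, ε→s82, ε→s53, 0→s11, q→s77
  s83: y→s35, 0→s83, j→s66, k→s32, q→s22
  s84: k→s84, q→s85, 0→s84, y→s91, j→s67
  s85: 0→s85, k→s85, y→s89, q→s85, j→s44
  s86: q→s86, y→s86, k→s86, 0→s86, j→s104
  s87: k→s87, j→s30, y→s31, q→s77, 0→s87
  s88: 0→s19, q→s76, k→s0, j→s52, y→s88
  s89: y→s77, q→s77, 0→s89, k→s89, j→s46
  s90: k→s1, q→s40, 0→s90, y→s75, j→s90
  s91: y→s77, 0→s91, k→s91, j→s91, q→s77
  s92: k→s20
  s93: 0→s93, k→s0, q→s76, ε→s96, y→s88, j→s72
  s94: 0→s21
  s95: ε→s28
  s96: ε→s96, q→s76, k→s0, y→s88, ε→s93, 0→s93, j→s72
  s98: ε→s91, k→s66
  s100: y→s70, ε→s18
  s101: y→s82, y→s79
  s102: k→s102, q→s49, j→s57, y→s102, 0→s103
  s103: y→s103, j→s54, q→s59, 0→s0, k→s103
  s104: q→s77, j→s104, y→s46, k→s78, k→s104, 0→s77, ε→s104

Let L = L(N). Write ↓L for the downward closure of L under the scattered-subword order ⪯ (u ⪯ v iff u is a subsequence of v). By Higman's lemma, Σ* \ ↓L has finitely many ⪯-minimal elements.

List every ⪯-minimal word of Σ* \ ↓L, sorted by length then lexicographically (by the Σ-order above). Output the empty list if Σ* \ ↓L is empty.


|Q|=105, |F|=66, |δ|=417 (36 ε).
min D↑ (64 st, q0=0, F={24}): 0:y→1,0→2,j→0,q→3,k→4 1:y→1,0→5,j→1,q→3,k→4 2:y→6,0→7,j→2,q→8,k→9 3:y→10,0→8,j→11,q→3,k→3 4:y→4,0→9,j→12,q→3,k→4 5:y→5,0→13,j→14,q→8,k→9 6:y→6,0→13,j→6,q→8,k→9 7:y→15,0→7,j→16,q→17,k→18 8:y→19,0→17,j→20,q→8,k→8 9:y→9,0→18,j→21,q→8,k→9 10:y→10,0→19,j→22,q→10,k→10 11:y→23,0→20,j→11,q→24,k→11 12:y→12,0→21,j→12,q→24,k→12 13:y→13,0→13,j→25,q→17,k→18 14:y→21,0→26,j→14,q→27,k→28 15:y→15,0→13,j→29,q→17,k→18 16:y→29,0→16,j→30,q→31,k→32 17:y→33,0→17,j→34,q→17,k→17 18:y→18,0→18,j→35,q→17,k→18 19:y→19,0→33,j→22,q→19,k→19 20:y→36,0→37,j→20,q→24,k→20 21:y→21,0→38,j→21,q→24,k→21 22:y→22,0→24,j→22,q→24,k→22 23:y→23,0→36,j→22,q→24,k→23 24:y→24,0→24,j→24,q→24,k→24 25:y→35,0→25,j→39,q→40,k→41 26:y→38,0→26,j→25,q→42,k→43 27:y→36,0→42,j→20,q→27,k→27 28:y→21,0→43,j→21,q→27,k→28 29:y→29,0→44,j→45,q→31,k→32 30:y→46,0→30,j→30,q→47,k→48 31:y→49,0→31,j→50,q→31,k→31 32:y→32,0→32,j→51,q→31,k→32 33:y→33,0→33,j→52,q→33,k→33 34:y→53,0→34,j→50,q→24,k→34 35:y→35,0→35,j→51,q→24,k→35 36:y→36,0→54,j→22,q→24,k→36 37:y→54,0→37,j→34,q→24,k→37 38:y→38,0→38,j→35,q→24,k→38 39:y→55,0→39,j→39,q→56,k→57 40:y→53,0→40,j→50,q→40,k→40 41:y→35,0→41,j→51,q→40,k→41 42:y→54,0→42,j→34,q→42,k→42 43:y→38,0→43,j→35,q→42,k→43 44:y→44,0→44,j→39,q→31,k→32 45:y→46,0→58,j→45,q→47,k→48 46:y→24,0→46,j→46,q→59,k→59 47:y→60,0→47,j→50,q→47,k→47 48:y→59,0→48,j→51,q→47,k→48 49:y→49,0→49,j→61,q→49,k→49 50:y→62,0→50,j→50,q→24,k→50 51:y→55,0→51,j→51,q→24,k→51 52:y→52,0→24,j→61,q→24,k→52 53:y→53,0→53,j→61,q→24,k→53 54:y→54,0→54,j→52,q→24,k→54 55:y→24,0→55,j→55,q→24,k→55 56:y→62,0→56,j→50,q→56,k→56 57:y→55,0→57,j→51,q→56,k→57 58:y→46,0→58,j→39,q→47,k→48 59:y→24,0→59,j→55,q→59,k→59 60:y→24,0→60,j→63,q→60,k→60 61:y→63,0→24,j→61,q→24,k→61 62:y→24,0→62,j→63,q→24,k→62 63:y→24,0→24,j→63,q→24,k→63 (ε-aug+det+¬).
'qjq': |S_i|=[76, 40, 22, 1] end={s77} rej; 3/3 del acc.
'kjq': |S_i|=[76, 56, 27, 1] end={s77} ∉↓L; 3/3 deletions ∈↓L.
'qyj0': run [76, 40, 21, 7, 1] end={s77} — reject; 4/4 deletions ∈↓L.
'y0jyq': N↓-sim [76, 70, 58, 38, 16, 1] end={s77} ∉↓L; 5/5 single-dels accept.
'00jjyy': N↓-sim [76, 67, 53, 38, 22, 8, 1] end={s77} ∉↓L; 6/6 del acc.
5 minimals (antichain).

Antichain: [qjq, kjq, qyj0, y0jyq, 00jjyy].


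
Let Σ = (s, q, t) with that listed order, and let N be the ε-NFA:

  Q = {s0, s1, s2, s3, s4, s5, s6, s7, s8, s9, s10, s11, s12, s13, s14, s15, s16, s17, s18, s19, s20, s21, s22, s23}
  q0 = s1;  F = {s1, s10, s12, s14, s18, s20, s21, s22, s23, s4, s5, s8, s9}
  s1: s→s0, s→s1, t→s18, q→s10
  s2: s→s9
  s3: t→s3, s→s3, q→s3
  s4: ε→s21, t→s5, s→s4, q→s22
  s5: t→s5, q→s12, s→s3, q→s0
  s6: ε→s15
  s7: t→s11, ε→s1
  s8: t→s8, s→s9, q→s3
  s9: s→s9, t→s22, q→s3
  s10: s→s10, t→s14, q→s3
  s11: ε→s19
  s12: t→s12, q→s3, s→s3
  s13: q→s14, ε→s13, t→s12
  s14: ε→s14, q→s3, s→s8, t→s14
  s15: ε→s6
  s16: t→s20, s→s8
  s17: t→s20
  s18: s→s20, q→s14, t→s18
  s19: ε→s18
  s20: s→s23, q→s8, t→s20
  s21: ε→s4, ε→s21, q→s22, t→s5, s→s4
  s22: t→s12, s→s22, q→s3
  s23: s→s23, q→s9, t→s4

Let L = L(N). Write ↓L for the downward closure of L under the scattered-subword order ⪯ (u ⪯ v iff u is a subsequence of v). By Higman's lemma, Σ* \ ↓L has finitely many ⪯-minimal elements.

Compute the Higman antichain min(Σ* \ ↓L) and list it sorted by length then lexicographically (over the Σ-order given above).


A = [qq, tsstts].

|Q|=24, |F|=13, |δ|=61 (10 ε).
min D↑ (13 st, q0=0, F={3}): 0:s→0,q→1,t→2 1:s→1,q→3,t→4 2:s→5,q→4,t→2 3:s→3,q→3,t→3 4:s→6,q→3,t→4 5:s→7,q→6,t→5 6:s→8,q→3,t→6 7:s→7,q→8,t→9 8:s→8,q→3,t→10 9:s→9,q→10,t→11 10:s→10,q→3,t→12 11:s→3,q→12,t→11 12:s→3,q→3,t→12 [Hopcroft].
'qq': |S_i|=[15, 8, 1] end={s3} — reject; 2/2 single-dels accept.
'tsstts': |S_i|=[15, 13, 11, 9, 7, 4, 1] end={s3} rej; 6/6 del acc.
2 minimals (antichain).


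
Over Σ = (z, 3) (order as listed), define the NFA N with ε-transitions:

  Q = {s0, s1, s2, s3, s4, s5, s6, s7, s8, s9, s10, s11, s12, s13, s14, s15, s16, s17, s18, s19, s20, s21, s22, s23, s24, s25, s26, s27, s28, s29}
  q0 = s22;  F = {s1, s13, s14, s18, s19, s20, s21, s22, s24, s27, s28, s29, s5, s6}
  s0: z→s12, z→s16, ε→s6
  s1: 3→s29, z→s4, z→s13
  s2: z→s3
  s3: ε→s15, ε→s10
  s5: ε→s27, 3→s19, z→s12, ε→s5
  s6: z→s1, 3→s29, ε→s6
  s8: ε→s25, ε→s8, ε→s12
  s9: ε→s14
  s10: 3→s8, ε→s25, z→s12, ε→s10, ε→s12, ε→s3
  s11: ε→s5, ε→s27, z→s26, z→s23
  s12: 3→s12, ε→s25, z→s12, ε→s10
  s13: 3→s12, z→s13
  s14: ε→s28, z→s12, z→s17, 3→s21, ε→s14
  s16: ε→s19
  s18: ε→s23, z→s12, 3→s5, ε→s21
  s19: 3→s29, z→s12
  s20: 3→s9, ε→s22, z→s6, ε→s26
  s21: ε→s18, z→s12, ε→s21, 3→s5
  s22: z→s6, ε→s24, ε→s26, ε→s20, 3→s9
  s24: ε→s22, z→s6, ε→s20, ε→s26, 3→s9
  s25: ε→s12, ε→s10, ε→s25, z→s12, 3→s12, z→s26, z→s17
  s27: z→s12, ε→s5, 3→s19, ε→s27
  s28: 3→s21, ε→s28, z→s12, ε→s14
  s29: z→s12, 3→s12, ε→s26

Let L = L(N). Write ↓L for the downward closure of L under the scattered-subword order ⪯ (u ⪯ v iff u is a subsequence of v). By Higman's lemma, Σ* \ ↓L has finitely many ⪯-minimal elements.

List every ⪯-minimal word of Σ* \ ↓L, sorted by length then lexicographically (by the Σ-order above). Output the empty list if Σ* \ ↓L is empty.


|Q|=30, |F|=14, |δ|=84 (41 ε).
min D↑ (10 st, q0=0, F={5}): 0:z→1,3→2 1:z→3,3→4 2:z→5,3→6 3:z→7,3→4 4:z→5,3→5 5:z→5,3→5 6:z→5,3→8 7:z→7,3→5 8:z→5,3→9 9:z→5,3→4 (ε-aug+det+¬).
'3z': N↓-sim [25, 18, 8] end={s10,s12,s15,s17,s25,s26,s3,s8} — reject; 2/2 del acc.
'z33': N↓-sim [25, 13, 9, 8] end={s10,s12,s15,s17,s25,s26,s3,s8} ∉↓L; 3/3 single-dels accept.
'zzz3': run [25, 13, 12, 10, 8] end={s10,s12,s15,s17,s25,s26,s3,s8} — reject; 4/4 del acc.
'333333': N↓-sim [25, 18, 15, 12, 10, 9, 8] end={s10,s12,s15,s17,s25,s26,s3,s8} rej; 6/6 deletions ∈↓L.
4 minimals (antichain).

A = [3z, z33, zzz3, 333333].


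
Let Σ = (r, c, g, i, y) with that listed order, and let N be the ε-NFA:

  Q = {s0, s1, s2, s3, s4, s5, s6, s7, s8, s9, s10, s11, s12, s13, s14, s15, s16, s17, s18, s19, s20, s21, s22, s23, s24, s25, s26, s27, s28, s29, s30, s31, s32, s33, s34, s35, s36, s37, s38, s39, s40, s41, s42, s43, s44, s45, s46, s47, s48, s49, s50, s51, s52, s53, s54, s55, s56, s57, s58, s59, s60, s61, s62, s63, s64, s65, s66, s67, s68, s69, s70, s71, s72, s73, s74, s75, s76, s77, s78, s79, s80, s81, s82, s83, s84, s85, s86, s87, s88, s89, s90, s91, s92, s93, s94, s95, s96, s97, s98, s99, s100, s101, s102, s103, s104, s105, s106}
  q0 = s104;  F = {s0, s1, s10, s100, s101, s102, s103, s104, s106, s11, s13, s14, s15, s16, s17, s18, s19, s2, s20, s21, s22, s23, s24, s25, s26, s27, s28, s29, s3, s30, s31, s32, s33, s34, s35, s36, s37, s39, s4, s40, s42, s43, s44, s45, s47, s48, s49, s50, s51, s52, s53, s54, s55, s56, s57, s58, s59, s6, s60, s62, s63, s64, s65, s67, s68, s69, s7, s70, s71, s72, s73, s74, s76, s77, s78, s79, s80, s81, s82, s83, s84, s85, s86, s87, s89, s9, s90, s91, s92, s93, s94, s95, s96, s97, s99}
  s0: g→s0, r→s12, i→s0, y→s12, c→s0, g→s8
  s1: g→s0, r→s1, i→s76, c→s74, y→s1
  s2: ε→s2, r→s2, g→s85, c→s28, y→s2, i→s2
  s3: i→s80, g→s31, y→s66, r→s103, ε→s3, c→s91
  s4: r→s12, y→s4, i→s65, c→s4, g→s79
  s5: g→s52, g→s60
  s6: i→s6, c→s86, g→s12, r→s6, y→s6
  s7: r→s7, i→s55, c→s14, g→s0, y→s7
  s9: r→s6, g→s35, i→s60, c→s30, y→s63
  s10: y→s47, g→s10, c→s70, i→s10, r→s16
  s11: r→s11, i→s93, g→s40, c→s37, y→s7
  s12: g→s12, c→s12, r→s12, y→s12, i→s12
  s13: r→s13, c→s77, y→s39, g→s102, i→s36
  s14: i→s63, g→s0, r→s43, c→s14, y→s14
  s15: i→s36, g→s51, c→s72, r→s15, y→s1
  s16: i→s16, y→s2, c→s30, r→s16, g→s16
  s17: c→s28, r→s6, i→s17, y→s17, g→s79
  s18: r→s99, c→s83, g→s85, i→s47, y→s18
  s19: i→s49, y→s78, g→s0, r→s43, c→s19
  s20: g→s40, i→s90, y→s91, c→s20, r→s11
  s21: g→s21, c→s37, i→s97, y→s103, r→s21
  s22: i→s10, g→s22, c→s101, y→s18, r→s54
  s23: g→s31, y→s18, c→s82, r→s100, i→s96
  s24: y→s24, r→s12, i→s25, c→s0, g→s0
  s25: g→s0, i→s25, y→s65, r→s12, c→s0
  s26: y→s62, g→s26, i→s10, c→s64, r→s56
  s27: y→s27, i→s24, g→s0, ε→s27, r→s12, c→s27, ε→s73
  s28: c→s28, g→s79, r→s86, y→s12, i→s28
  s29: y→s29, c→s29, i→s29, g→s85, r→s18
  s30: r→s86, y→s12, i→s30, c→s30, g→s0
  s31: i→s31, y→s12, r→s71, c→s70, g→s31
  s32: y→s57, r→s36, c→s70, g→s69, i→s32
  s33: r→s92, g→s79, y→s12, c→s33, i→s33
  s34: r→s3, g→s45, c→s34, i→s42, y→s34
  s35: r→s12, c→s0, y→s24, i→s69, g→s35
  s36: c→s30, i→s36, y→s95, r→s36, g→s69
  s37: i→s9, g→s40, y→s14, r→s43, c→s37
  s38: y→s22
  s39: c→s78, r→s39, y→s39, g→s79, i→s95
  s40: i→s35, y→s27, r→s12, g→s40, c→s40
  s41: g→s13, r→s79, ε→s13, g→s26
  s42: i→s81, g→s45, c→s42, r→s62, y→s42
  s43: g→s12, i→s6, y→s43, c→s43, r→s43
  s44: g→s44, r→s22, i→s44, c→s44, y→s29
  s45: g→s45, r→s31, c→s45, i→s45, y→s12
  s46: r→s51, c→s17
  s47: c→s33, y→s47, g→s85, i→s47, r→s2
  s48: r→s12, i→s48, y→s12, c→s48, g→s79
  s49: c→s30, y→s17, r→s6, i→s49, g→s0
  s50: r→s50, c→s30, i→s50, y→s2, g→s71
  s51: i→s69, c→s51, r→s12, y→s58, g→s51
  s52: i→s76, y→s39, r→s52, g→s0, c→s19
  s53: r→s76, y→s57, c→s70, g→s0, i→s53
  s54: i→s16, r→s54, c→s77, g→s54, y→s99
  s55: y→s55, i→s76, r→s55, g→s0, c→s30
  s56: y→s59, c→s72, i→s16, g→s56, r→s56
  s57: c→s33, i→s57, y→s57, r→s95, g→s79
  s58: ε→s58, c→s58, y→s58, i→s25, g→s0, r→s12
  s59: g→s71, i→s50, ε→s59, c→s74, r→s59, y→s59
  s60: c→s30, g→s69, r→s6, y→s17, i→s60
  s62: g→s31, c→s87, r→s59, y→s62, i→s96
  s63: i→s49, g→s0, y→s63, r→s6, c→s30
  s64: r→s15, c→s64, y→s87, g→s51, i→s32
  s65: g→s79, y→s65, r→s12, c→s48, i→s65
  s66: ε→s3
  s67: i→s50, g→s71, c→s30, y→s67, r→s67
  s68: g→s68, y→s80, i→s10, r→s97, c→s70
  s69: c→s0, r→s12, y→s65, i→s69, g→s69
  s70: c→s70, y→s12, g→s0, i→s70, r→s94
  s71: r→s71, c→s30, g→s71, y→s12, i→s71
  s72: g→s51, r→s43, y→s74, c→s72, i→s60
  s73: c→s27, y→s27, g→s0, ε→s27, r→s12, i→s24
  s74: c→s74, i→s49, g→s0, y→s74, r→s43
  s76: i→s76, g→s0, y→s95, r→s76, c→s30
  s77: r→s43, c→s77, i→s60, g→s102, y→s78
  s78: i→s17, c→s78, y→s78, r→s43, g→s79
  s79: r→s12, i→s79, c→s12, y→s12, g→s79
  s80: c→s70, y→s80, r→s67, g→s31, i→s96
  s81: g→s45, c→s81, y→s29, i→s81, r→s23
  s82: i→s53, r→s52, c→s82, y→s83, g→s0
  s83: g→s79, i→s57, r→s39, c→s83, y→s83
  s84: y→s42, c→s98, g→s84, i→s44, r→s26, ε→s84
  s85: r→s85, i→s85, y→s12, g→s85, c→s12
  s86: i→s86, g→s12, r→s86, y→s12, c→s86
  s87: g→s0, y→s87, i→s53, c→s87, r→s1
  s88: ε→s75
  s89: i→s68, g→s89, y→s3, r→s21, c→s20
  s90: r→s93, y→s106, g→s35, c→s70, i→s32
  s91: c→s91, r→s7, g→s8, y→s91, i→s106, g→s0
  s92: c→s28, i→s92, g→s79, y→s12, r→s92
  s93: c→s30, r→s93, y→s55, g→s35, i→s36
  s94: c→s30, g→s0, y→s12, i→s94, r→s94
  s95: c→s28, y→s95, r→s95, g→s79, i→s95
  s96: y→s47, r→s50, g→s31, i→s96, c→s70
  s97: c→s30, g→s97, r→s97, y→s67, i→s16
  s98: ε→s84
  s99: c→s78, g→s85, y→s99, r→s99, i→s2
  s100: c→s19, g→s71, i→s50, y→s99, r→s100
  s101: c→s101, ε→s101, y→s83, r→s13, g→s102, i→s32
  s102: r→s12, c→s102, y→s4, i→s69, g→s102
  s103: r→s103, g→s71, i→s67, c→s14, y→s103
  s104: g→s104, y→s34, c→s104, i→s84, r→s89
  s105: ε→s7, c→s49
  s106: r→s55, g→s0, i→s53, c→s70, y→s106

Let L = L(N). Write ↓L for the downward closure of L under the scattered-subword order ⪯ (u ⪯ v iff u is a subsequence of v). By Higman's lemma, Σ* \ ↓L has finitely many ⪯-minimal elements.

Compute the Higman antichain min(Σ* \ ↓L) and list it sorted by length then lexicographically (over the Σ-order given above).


|Q|=107, |F|=95, |δ|=505 (14 ε).
min D↑ (95 st, q0=0, F={29}): 0:r→1,c→0,g→0,i→2,y→3 1:r→4,c→5,g→1,i→6,y→7 2:r→8,c→2,g→2,i→9,y→10 3:r→7,c→3,g→11,i→10,y→3 4:r→4,c→12,g→4,i→13,y→14 5:r→15,c→5,g→16,i→17,y→18 6:r→13,c→19,g→6,i→20,y→21 7:r→14,c→18,g→22,i→21,y→7 8:r→23,c→24,g→8,i→20,y→25 9:r→26,c→9,g→9,i→9,y→27 10:r→25,c→10,g→11,i→28,y→10 11:r→22,c→11,g→11,i→11,y→29 12:r→30,c→12,g→16,i→31,y→32 13:r→13,c→33,g→13,i→34,y→35 14:r→14,c→32,g→36,i→35,y→14 15:r→15,c→12,g→16,i→37,y→38 16:r→29,c→16,g→16,i→39,y→40 17:r→37,c→19,g→39,i→41,y→42 18:r→38,c→18,g→43,i→42,y→18 19:r→44,c→19,g→43,i→19,y→29 20:r→34,c→19,g→20,i→20,y→45 21:r→35,c→19,g→22,i→46,y→21 22:r→36,c→19,g→22,i→22,y→29 23:r→23,c→47,g→23,i→34,y→48 24:r→49,c→24,g→50,i→41,y→51 25:r→48,c→51,g→22,i→46,y→25 26:r→52,c→53,g→26,i→20,y→54 27:r→54,c→27,g→55,i→27,y→27 28:r→56,c→28,g→11,i→28,y→27 29:r→29,c→29,g→29,i→29,y→29 30:r→30,c→30,g→29,i→57,y→30 31:r→57,c→33,g→39,i→58,y→59 32:r→30,c→32,g→43,i→59,y→32 33:r→60,c→33,g→43,i→33,y→29 34:r→34,c→33,g→34,i→34,y→61 35:r→35,c→33,g→36,i→62,y→35 36:r→36,c→33,g→36,i→36,y→29 37:r→37,c→33,g→39,i→63,y→64 38:r→38,c→32,g→43,i→64,y→38 39:r→29,c→43,g→39,i→65,y→66 40:r→29,c→40,g→43,i→66,y→40 41:r→63,c→19,g→65,i→41,y→67 42:r→64,c→19,g→43,i→68,y→42 43:r→29,c→43,g→43,i→43,y→29 44:r→44,c→33,g→43,i→44,y→29 45:r→61,c→69,g→55,i→45,y→45 46:r→62,c→19,g→22,i→46,y→45 47:r→30,c→47,g→50,i→58,y→70 48:r→48,c→70,g→36,i→62,y→48 49:r→49,c→47,g→50,i→63,y→71 50:r→29,c→50,g→50,i→65,y→72 51:r→71,c→51,g→43,i→68,y→51 52:r→52,c→73,g→52,i→34,y→74 53:r→75,c→53,g→76,i→41,y→77 54:r→74,c→77,g→55,i→45,y→54 55:r→55,c→29,g→55,i→55,y→29 56:r→78,c→79,g→22,i→46,y→54 57:r→57,c→60,g→29,i→57,y→57 58:r→57,c→33,g→65,i→58,y→80 59:r→57,c→33,g→43,i→81,y→59 60:r→60,c→60,g→29,i→60,y→29 61:r→61,c→82,g→55,i→61,y→61 62:r→62,c→33,g→36,i→62,y→61 63:r→63,c→33,g→65,i→63,y→83 64:r→64,c→33,g→43,i→84,y→64 65:r→29,c→43,g→65,i→65,y→85 66:r→29,c→43,g→43,i→86,y→66 67:r→83,c→69,g→87,i→67,y→67 68:r→84,c→19,g→43,i→68,y→67 69:r→88,c→69,g→87,i→69,y→29 70:r→30,c→70,g→43,i→81,y→70 71:r→71,c→70,g→43,i→84,y→71 72:r→29,c→72,g→43,i→86,y→72 73:r→30,c→73,g→76,i→58,y→89 74:r→74,c→89,g→55,i→61,y→74 75:r→75,c→73,g→76,i→63,y→90 76:r→29,c→76,g→76,i→65,y→91 77:r→90,c→77,g→87,i→67,y→77 78:r→78,c→92,g→36,i→62,y→74 79:r→93,c→79,g→43,i→68,y→77 80:r→57,c→82,g→87,i→80,y→80 81:r→57,c→33,g→43,i→81,y→80 82:r→60,c→82,g→87,i→82,y→29 83:r→83,c→82,g→87,i→83,y→83 84:r→84,c→33,g→43,i→84,y→83 85:r→29,c→94,g→87,i→85,y→85 86:r→29,c→43,g→43,i→86,y→85 87:r→29,c→29,g→87,i→87,y→29 88:r→88,c→82,g→87,i→88,y→29 89:r→30,c→89,g→87,i→80,y→89 90:r→90,c→89,g→87,i→83,y→90 91:r→29,c→91,g→87,i→85,y→91 92:r→30,c→92,g→43,i→81,y→89 93:r→93,c→92,g→43,i→84,y→90 94:r→29,c→94,g→87,i→94,y→29 [Hopcroft].
'ygy': N↓-sim [99, 65, 12, 1] end={s12} — reject; 3/3 deletions ∈↓L.
'rcgr': |S_i|=[99, 90, 62, 17, 1] end={s12} ∉↓L; 4/4 single-dels accept.
'ricy': run [99, 90, 46, 12, 1] end={s12} — reject; 4/4 del acc.
'rrcrg': |S_i|=[99, 90, 62, 34, 4, 1] end={s12} rej; 5/5 del acc.
'iiygc': run [99, 83, 56, 23, 3, 1] end={s12} rej; 5/5 single-dels accept.
5 words, ⪯-incomp.

min(Σ*\↓L) = [ygy, rcgr, ricy, rrcrg, iiygc].


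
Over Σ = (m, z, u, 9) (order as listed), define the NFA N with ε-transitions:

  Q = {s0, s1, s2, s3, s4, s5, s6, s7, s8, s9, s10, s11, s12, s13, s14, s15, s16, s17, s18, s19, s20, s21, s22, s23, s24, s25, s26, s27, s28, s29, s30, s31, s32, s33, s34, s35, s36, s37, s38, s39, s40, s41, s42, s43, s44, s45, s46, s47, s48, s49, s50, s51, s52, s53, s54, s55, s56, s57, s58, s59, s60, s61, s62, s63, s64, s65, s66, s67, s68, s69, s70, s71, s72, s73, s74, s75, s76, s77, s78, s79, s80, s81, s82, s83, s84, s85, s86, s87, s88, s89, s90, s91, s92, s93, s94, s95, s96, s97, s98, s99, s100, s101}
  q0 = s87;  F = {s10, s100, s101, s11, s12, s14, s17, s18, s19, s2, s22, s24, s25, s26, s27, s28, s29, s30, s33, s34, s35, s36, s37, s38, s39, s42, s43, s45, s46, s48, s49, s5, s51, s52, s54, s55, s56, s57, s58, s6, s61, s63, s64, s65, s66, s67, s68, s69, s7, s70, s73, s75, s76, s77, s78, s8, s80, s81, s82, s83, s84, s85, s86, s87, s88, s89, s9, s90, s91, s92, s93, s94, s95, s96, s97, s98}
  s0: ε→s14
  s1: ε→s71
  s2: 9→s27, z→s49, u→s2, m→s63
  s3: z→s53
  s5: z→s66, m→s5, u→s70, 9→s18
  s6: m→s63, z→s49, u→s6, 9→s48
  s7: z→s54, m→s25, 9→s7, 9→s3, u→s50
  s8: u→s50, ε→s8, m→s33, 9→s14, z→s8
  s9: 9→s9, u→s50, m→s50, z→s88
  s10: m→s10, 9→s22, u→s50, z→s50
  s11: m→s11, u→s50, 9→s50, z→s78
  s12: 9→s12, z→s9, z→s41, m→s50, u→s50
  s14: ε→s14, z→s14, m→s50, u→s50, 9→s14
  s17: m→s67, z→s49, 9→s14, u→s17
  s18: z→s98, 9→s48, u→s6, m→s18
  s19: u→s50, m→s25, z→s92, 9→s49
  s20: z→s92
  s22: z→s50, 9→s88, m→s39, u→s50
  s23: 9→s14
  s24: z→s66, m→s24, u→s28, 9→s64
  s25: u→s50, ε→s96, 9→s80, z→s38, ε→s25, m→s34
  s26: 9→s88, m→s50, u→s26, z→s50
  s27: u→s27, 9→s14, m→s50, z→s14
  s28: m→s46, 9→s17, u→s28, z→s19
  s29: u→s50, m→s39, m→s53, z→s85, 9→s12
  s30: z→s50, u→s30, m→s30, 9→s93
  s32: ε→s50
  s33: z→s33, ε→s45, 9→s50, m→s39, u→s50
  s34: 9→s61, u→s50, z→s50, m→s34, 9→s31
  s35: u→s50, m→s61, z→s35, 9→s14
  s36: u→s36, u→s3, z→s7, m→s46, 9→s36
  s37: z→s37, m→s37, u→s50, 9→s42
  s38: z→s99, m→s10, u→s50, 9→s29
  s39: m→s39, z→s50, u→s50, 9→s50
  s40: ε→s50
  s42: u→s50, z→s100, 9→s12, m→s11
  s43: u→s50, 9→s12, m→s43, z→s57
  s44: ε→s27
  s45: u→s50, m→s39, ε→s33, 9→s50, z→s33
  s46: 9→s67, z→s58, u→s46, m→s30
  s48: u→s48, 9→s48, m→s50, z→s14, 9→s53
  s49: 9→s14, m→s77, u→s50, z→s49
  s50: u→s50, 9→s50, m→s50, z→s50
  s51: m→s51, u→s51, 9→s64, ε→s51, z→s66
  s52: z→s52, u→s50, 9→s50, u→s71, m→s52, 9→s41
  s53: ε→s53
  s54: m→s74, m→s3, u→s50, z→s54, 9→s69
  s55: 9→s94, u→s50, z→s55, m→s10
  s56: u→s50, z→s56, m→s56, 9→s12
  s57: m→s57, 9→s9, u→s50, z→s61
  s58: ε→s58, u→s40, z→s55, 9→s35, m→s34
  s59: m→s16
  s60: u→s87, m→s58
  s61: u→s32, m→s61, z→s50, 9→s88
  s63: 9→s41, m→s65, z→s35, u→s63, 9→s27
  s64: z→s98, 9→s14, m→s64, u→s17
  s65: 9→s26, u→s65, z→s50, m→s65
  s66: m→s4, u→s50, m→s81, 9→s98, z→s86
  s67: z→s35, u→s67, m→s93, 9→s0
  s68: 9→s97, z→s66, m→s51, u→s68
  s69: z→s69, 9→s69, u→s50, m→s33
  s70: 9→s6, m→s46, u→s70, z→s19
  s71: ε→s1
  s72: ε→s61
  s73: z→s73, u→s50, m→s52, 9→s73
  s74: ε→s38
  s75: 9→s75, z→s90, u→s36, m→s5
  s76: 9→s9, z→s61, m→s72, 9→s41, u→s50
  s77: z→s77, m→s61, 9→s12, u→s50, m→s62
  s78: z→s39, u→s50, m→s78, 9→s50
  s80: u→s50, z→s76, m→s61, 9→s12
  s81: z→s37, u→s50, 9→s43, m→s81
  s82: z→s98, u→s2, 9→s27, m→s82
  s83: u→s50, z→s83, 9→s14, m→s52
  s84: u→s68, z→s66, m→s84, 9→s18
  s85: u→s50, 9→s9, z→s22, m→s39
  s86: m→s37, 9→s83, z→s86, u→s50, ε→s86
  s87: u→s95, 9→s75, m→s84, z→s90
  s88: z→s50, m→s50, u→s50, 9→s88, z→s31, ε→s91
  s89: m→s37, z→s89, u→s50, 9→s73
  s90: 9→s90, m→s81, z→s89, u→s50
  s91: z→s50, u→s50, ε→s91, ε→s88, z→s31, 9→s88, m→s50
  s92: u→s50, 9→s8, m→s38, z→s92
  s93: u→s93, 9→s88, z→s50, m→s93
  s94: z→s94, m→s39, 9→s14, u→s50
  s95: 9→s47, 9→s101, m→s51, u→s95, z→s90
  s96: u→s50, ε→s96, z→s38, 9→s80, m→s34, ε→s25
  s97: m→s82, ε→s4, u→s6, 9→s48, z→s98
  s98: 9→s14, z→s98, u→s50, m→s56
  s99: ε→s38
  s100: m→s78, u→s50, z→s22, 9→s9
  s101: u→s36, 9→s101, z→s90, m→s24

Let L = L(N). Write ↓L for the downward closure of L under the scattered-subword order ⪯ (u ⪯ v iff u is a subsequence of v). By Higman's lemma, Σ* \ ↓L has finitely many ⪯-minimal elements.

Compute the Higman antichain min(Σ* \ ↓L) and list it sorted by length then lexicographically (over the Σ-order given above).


Antichain: [zu, m99m, zz9m9, um99u, 9ummz, zm9zzz].

|Q|=102, |F|=76, |δ|=355 (25 ε).
min D↑ (74 st, q0=0, F={10}): 0:m→1,z→2,u→3,9→4 1:m→1,z→5,u→6,9→7 2:m→8,z→9,u→10,9→2 3:m→11,z→2,u→3,9→12 4:m→13,z→2,u→14,9→4 5:m→8,z→15,u→10,9→16 6:m→11,z→5,u→6,9→17 7:m→7,z→16,u→18,9→19 8:m→8,z→20,u→10,9→21 9:m→20,z→9,u→10,9→22 10:m→10,z→10,u→10,9→10 11:m→11,z→5,u→11,9→23 12:m→24,z→2,u→14,9→12 13:m→13,z→5,u→25,9→7 14:m→26,z→27,u→14,9→14 15:m→20,z→15,u→10,9→28 16:m→29,z→16,u→10,9→30 17:m→31,z→16,u→18,9→19 18:m→32,z→33,u→18,9→19 19:m→10,z→30,u→19,9→19 20:m→20,z→20,u→10,9→34 21:m→21,z→35,u→10,9→36 22:m→37,z→22,u→10,9→22 23:m→23,z→16,u→38,9→30 24:m→24,z→5,u→39,9→23 25:m→26,z→40,u→25,9→18 26:m→41,z→42,u→26,9→43 27:m→44,z→45,u→10,9→27 28:m→37,z→28,u→10,9→30 29:m→29,z→29,u→10,9→36 30:m→10,z→30,u→10,9→30 31:m→31,z→16,u→46,9→47 32:m→48,z→49,u→32,9→47 33:m→50,z→33,u→10,9→30 34:m→51,z→52,u→10,9→36 35:m→35,z→53,u→10,9→54 36:m→10,z→54,u→10,9→36 37:m→37,z→37,u→10,9→10 38:m→43,z→33,u→38,9→30 39:m→26,z→40,u→39,9→38 40:m→44,z→55,u→10,9→33 41:m→41,z→10,u→41,9→56 42:m→57,z→58,u→10,9→49 43:m→56,z→49,u→43,9→30 44:m→57,z→59,u→10,9→60 45:m→59,z→45,u→10,9→61 46:m→32,z→33,u→46,9→47 47:m→10,z→30,u→47,9→30 48:m→48,z→10,u→48,9→62 49:m→53,z→49,u→10,9→30 50:m→53,z→50,u→10,9→36 51:m→51,z→63,u→10,9→10 52:m→63,z→64,u→10,9→54 53:m→53,z→10,u→10,9→65 54:m→10,z→65,u→10,9→54 55:m→59,z→55,u→10,9→66 56:m→56,z→10,u→56,9→65 57:m→57,z→10,u→10,9→53 58:m→67,z→58,u→10,9→68 59:m→67,z→59,u→10,9→69 60:m→53,z→70,u→10,9→36 61:m→71,z→61,u→10,9→61 62:m→10,z→10,u→62,9→65 63:m→63,z→72,u→10,9→10 64:m→72,z→10,u→10,9→65 65:m→10,z→10,u→10,9→65 66:m→71,z→66,u→10,9→30 67:m→67,z→10,u→10,9→64 68:m→72,z→68,u→10,9→30 69:m→72,z→73,u→10,9→36 70:m→53,z→53,u→10,9→54 71:m→72,z→71,u→10,9→10 72:m→72,z→10,u→10,9→10 73:m→72,z→64,u→10,9→54 [Hopcroft].
'zu': N↓-sim [92, 62, 5] end={s1,s32,s40,s50,s71} ∉↓L; 2/2 del acc.
'm99m': N↓-sim [92, 80, 54, 13, 1] end={s50} — reject; 4/4 deletions ∈↓L.
'zz9m9': N↓-sim [92, 62, 49, 27, 11, 2] end={s41,s50} — reject; 5/5 single-dels accept.
'um99u': run [92, 87, 72, 45, 9, 1] end={s50} rej; 5/5 single-dels accept.
'9ummz': |S_i|=[92, 87, 60, 44, 17, 2] end={s31,s50} — reject; 5/5 del acc.
'zm9zzz': |S_i|=[92, 62, 42, 23, 16, 8, 2] end={s31,s50} ∉↓L; 6/6 deletions ∈↓L.
6 minimals (antichain).
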